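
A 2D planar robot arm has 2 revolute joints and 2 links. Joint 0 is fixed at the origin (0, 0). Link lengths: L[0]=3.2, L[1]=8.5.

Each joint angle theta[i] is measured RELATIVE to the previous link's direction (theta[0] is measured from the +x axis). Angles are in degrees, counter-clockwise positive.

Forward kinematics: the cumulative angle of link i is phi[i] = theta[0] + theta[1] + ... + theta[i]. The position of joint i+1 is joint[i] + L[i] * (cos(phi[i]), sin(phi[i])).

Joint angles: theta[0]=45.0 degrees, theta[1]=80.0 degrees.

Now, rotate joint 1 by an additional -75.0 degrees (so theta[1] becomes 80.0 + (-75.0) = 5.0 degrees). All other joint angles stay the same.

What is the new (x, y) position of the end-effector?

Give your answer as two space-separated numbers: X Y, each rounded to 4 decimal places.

joint[0] = (0.0000, 0.0000)  (base)
link 0: phi[0] = 45 = 45 deg
  cos(45 deg) = 0.7071, sin(45 deg) = 0.7071
  joint[1] = (0.0000, 0.0000) + 3.2 * (0.7071, 0.7071) = (0.0000 + 2.2627, 0.0000 + 2.2627) = (2.2627, 2.2627)
link 1: phi[1] = 45 + 5 = 50 deg
  cos(50 deg) = 0.6428, sin(50 deg) = 0.7660
  joint[2] = (2.2627, 2.2627) + 8.5 * (0.6428, 0.7660) = (2.2627 + 5.4637, 2.2627 + 6.5114) = (7.7264, 8.7741)
End effector: (7.7264, 8.7741)

Answer: 7.7264 8.7741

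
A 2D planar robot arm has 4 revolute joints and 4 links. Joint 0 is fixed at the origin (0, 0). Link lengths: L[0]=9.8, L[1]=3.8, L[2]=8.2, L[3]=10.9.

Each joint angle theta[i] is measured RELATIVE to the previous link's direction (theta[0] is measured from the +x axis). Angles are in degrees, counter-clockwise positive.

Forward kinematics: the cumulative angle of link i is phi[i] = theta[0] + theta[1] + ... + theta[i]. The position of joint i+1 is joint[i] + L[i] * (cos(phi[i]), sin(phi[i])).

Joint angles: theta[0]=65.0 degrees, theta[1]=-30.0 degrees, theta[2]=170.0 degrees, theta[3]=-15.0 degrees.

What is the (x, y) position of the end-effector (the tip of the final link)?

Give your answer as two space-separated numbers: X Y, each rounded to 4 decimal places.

Answer: -10.9117 5.7032

Derivation:
joint[0] = (0.0000, 0.0000)  (base)
link 0: phi[0] = 65 = 65 deg
  cos(65 deg) = 0.4226, sin(65 deg) = 0.9063
  joint[1] = (0.0000, 0.0000) + 9.8 * (0.4226, 0.9063) = (0.0000 + 4.1417, 0.0000 + 8.8818) = (4.1417, 8.8818)
link 1: phi[1] = 65 + -30 = 35 deg
  cos(35 deg) = 0.8192, sin(35 deg) = 0.5736
  joint[2] = (4.1417, 8.8818) + 3.8 * (0.8192, 0.5736) = (4.1417 + 3.1128, 8.8818 + 2.1796) = (7.2544, 11.0614)
link 2: phi[2] = 65 + -30 + 170 = 205 deg
  cos(205 deg) = -0.9063, sin(205 deg) = -0.4226
  joint[3] = (7.2544, 11.0614) + 8.2 * (-0.9063, -0.4226) = (7.2544 + -7.4317, 11.0614 + -3.4655) = (-0.1773, 7.5959)
link 3: phi[3] = 65 + -30 + 170 + -15 = 190 deg
  cos(190 deg) = -0.9848, sin(190 deg) = -0.1736
  joint[4] = (-0.1773, 7.5959) + 10.9 * (-0.9848, -0.1736) = (-0.1773 + -10.7344, 7.5959 + -1.8928) = (-10.9117, 5.7032)
End effector: (-10.9117, 5.7032)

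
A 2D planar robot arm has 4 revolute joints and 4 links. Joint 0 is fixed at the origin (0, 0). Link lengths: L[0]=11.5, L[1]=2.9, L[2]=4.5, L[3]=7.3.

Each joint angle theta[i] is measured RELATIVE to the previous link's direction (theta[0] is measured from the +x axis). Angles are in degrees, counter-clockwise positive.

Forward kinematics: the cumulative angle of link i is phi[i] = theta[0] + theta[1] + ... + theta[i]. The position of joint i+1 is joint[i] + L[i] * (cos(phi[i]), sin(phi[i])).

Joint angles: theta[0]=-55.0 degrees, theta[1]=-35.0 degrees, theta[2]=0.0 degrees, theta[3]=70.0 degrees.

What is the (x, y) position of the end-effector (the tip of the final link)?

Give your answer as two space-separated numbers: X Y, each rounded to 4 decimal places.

joint[0] = (0.0000, 0.0000)  (base)
link 0: phi[0] = -55 = -55 deg
  cos(-55 deg) = 0.5736, sin(-55 deg) = -0.8192
  joint[1] = (0.0000, 0.0000) + 11.5 * (0.5736, -0.8192) = (0.0000 + 6.5961, 0.0000 + -9.4202) = (6.5961, -9.4202)
link 1: phi[1] = -55 + -35 = -90 deg
  cos(-90 deg) = 0.0000, sin(-90 deg) = -1.0000
  joint[2] = (6.5961, -9.4202) + 2.9 * (0.0000, -1.0000) = (6.5961 + 0.0000, -9.4202 + -2.9000) = (6.5961, -12.3202)
link 2: phi[2] = -55 + -35 + 0 = -90 deg
  cos(-90 deg) = 0.0000, sin(-90 deg) = -1.0000
  joint[3] = (6.5961, -12.3202) + 4.5 * (0.0000, -1.0000) = (6.5961 + 0.0000, -12.3202 + -4.5000) = (6.5961, -16.8202)
link 3: phi[3] = -55 + -35 + 0 + 70 = -20 deg
  cos(-20 deg) = 0.9397, sin(-20 deg) = -0.3420
  joint[4] = (6.5961, -16.8202) + 7.3 * (0.9397, -0.3420) = (6.5961 + 6.8598, -16.8202 + -2.4967) = (13.4559, -19.3170)
End effector: (13.4559, -19.3170)

Answer: 13.4559 -19.3170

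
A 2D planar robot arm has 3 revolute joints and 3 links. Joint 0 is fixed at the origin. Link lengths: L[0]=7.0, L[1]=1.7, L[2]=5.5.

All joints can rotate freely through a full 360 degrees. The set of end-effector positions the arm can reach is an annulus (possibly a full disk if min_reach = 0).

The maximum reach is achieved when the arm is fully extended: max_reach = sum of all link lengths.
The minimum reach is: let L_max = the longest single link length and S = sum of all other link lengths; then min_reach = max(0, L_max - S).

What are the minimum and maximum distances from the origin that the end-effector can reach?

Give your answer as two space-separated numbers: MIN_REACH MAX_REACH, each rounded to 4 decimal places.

Answer: 0.0000 14.2000

Derivation:
Link lengths: [7.0, 1.7, 5.5]
max_reach = 7 + 1.7 + 5.5 = 14.2
L_max = max([7.0, 1.7, 5.5]) = 7
S (sum of others) = 14.2 - 7 = 7.2
min_reach = max(0, 7 - 7.2) = max(0, -0.2) = 0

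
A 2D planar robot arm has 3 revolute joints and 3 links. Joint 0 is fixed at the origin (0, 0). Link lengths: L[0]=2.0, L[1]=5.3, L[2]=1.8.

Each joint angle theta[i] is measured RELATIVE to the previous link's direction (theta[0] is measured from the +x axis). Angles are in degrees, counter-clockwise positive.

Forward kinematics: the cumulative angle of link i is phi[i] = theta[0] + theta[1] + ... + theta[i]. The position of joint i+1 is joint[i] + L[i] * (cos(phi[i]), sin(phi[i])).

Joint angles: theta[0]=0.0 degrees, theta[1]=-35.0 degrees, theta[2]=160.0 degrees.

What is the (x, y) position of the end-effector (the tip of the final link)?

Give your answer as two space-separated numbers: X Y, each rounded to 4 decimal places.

Answer: 5.3091 -1.5655

Derivation:
joint[0] = (0.0000, 0.0000)  (base)
link 0: phi[0] = 0 = 0 deg
  cos(0 deg) = 1.0000, sin(0 deg) = 0.0000
  joint[1] = (0.0000, 0.0000) + 2 * (1.0000, 0.0000) = (0.0000 + 2.0000, 0.0000 + 0.0000) = (2.0000, 0.0000)
link 1: phi[1] = 0 + -35 = -35 deg
  cos(-35 deg) = 0.8192, sin(-35 deg) = -0.5736
  joint[2] = (2.0000, 0.0000) + 5.3 * (0.8192, -0.5736) = (2.0000 + 4.3415, 0.0000 + -3.0400) = (6.3415, -3.0400)
link 2: phi[2] = 0 + -35 + 160 = 125 deg
  cos(125 deg) = -0.5736, sin(125 deg) = 0.8192
  joint[3] = (6.3415, -3.0400) + 1.8 * (-0.5736, 0.8192) = (6.3415 + -1.0324, -3.0400 + 1.4745) = (5.3091, -1.5655)
End effector: (5.3091, -1.5655)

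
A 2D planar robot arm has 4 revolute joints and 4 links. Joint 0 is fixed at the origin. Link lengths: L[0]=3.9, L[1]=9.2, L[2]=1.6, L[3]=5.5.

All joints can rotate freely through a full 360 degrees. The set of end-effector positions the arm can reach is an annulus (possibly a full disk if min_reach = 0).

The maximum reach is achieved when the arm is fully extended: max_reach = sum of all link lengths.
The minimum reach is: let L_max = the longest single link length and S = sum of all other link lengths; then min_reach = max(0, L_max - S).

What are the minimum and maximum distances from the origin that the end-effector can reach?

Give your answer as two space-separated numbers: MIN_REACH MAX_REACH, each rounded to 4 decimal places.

Answer: 0.0000 20.2000

Derivation:
Link lengths: [3.9, 9.2, 1.6, 5.5]
max_reach = 3.9 + 9.2 + 1.6 + 5.5 = 20.2
L_max = max([3.9, 9.2, 1.6, 5.5]) = 9.2
S (sum of others) = 20.2 - 9.2 = 11
min_reach = max(0, 9.2 - 11) = max(0, -1.8) = 0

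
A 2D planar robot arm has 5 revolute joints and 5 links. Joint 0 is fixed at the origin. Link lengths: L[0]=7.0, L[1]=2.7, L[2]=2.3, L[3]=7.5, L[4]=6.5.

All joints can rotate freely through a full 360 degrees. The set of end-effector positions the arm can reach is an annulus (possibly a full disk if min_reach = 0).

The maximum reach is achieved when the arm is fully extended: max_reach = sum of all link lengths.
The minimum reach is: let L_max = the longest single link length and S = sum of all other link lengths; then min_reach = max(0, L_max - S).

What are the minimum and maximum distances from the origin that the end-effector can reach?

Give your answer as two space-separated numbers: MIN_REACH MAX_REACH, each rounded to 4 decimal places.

Link lengths: [7.0, 2.7, 2.3, 7.5, 6.5]
max_reach = 7 + 2.7 + 2.3 + 7.5 + 6.5 = 26
L_max = max([7.0, 2.7, 2.3, 7.5, 6.5]) = 7.5
S (sum of others) = 26 - 7.5 = 18.5
min_reach = max(0, 7.5 - 18.5) = max(0, -11) = 0

Answer: 0.0000 26.0000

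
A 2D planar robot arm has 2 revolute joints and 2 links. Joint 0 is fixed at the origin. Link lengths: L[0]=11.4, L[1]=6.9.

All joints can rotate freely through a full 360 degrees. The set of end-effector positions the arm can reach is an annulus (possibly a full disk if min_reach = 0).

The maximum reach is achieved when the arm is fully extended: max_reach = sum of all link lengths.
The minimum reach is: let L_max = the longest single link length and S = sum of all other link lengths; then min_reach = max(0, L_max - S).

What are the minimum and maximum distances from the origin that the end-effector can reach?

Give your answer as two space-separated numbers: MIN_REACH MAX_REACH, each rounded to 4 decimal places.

Link lengths: [11.4, 6.9]
max_reach = 11.4 + 6.9 = 18.3
L_max = max([11.4, 6.9]) = 11.4
S (sum of others) = 18.3 - 11.4 = 6.9
min_reach = max(0, 11.4 - 6.9) = max(0, 4.5) = 4.5

Answer: 4.5000 18.3000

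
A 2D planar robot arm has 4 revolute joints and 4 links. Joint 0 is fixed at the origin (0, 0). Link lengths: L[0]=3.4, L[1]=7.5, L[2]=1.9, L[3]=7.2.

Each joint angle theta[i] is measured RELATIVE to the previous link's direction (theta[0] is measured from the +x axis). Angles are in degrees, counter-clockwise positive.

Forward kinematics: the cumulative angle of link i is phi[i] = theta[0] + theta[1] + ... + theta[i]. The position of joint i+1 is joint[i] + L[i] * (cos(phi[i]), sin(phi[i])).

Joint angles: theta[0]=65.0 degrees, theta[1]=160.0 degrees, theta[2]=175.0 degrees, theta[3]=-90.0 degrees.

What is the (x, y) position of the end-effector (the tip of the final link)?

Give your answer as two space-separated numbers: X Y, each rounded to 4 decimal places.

joint[0] = (0.0000, 0.0000)  (base)
link 0: phi[0] = 65 = 65 deg
  cos(65 deg) = 0.4226, sin(65 deg) = 0.9063
  joint[1] = (0.0000, 0.0000) + 3.4 * (0.4226, 0.9063) = (0.0000 + 1.4369, 0.0000 + 3.0814) = (1.4369, 3.0814)
link 1: phi[1] = 65 + 160 = 225 deg
  cos(225 deg) = -0.7071, sin(225 deg) = -0.7071
  joint[2] = (1.4369, 3.0814) + 7.5 * (-0.7071, -0.7071) = (1.4369 + -5.3033, 3.0814 + -5.3033) = (-3.8664, -2.2219)
link 2: phi[2] = 65 + 160 + 175 = 400 deg
  cos(400 deg) = 0.7660, sin(400 deg) = 0.6428
  joint[3] = (-3.8664, -2.2219) + 1.9 * (0.7660, 0.6428) = (-3.8664 + 1.4555, -2.2219 + 1.2213) = (-2.4109, -1.0006)
link 3: phi[3] = 65 + 160 + 175 + -90 = 310 deg
  cos(310 deg) = 0.6428, sin(310 deg) = -0.7660
  joint[4] = (-2.4109, -1.0006) + 7.2 * (0.6428, -0.7660) = (-2.4109 + 4.6281, -1.0006 + -5.5155) = (2.2172, -6.5161)
End effector: (2.2172, -6.5161)

Answer: 2.2172 -6.5161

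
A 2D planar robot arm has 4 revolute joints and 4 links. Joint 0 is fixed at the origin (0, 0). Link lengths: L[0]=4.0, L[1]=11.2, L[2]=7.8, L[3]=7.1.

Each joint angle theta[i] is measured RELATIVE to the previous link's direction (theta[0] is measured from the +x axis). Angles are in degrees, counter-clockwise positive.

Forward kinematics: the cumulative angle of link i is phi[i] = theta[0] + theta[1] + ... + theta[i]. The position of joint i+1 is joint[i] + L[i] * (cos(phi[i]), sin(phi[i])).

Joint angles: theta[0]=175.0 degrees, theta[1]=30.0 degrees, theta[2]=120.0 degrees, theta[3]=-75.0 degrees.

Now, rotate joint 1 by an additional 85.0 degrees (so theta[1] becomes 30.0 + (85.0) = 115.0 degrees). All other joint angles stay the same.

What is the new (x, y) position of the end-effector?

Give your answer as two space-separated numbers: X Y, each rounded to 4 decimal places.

Answer: 11.2944 -7.2014

Derivation:
joint[0] = (0.0000, 0.0000)  (base)
link 0: phi[0] = 175 = 175 deg
  cos(175 deg) = -0.9962, sin(175 deg) = 0.0872
  joint[1] = (0.0000, 0.0000) + 4 * (-0.9962, 0.0872) = (0.0000 + -3.9848, 0.0000 + 0.3486) = (-3.9848, 0.3486)
link 1: phi[1] = 175 + 115 = 290 deg
  cos(290 deg) = 0.3420, sin(290 deg) = -0.9397
  joint[2] = (-3.9848, 0.3486) + 11.2 * (0.3420, -0.9397) = (-3.9848 + 3.8306, 0.3486 + -10.5246) = (-0.1542, -10.1759)
link 2: phi[2] = 175 + 115 + 120 = 410 deg
  cos(410 deg) = 0.6428, sin(410 deg) = 0.7660
  joint[3] = (-0.1542, -10.1759) + 7.8 * (0.6428, 0.7660) = (-0.1542 + 5.0137, -10.1759 + 5.9751) = (4.8596, -4.2008)
link 3: phi[3] = 175 + 115 + 120 + -75 = 335 deg
  cos(335 deg) = 0.9063, sin(335 deg) = -0.4226
  joint[4] = (4.8596, -4.2008) + 7.1 * (0.9063, -0.4226) = (4.8596 + 6.4348, -4.2008 + -3.0006) = (11.2944, -7.2014)
End effector: (11.2944, -7.2014)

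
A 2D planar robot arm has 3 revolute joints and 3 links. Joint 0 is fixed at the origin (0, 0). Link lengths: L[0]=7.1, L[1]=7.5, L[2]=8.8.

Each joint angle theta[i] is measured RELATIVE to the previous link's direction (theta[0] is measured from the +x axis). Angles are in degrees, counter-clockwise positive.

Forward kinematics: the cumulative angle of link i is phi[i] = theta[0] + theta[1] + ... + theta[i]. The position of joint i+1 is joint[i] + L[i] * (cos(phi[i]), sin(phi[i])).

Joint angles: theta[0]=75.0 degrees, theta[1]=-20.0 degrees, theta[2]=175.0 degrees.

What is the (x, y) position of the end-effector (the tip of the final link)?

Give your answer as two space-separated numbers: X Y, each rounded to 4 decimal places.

Answer: 0.4829 6.2605

Derivation:
joint[0] = (0.0000, 0.0000)  (base)
link 0: phi[0] = 75 = 75 deg
  cos(75 deg) = 0.2588, sin(75 deg) = 0.9659
  joint[1] = (0.0000, 0.0000) + 7.1 * (0.2588, 0.9659) = (0.0000 + 1.8376, 0.0000 + 6.8581) = (1.8376, 6.8581)
link 1: phi[1] = 75 + -20 = 55 deg
  cos(55 deg) = 0.5736, sin(55 deg) = 0.8192
  joint[2] = (1.8376, 6.8581) + 7.5 * (0.5736, 0.8192) = (1.8376 + 4.3018, 6.8581 + 6.1436) = (6.1394, 13.0017)
link 2: phi[2] = 75 + -20 + 175 = 230 deg
  cos(230 deg) = -0.6428, sin(230 deg) = -0.7660
  joint[3] = (6.1394, 13.0017) + 8.8 * (-0.6428, -0.7660) = (6.1394 + -5.6565, 13.0017 + -6.7412) = (0.4829, 6.2605)
End effector: (0.4829, 6.2605)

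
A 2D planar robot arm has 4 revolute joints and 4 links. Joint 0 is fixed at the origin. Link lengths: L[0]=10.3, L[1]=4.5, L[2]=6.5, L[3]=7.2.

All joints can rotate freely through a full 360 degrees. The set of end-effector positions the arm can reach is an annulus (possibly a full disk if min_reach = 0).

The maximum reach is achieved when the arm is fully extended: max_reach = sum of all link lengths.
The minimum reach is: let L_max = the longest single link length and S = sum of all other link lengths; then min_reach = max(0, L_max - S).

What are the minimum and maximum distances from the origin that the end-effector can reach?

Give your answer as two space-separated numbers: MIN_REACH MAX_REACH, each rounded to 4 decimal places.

Answer: 0.0000 28.5000

Derivation:
Link lengths: [10.3, 4.5, 6.5, 7.2]
max_reach = 10.3 + 4.5 + 6.5 + 7.2 = 28.5
L_max = max([10.3, 4.5, 6.5, 7.2]) = 10.3
S (sum of others) = 28.5 - 10.3 = 18.2
min_reach = max(0, 10.3 - 18.2) = max(0, -7.9) = 0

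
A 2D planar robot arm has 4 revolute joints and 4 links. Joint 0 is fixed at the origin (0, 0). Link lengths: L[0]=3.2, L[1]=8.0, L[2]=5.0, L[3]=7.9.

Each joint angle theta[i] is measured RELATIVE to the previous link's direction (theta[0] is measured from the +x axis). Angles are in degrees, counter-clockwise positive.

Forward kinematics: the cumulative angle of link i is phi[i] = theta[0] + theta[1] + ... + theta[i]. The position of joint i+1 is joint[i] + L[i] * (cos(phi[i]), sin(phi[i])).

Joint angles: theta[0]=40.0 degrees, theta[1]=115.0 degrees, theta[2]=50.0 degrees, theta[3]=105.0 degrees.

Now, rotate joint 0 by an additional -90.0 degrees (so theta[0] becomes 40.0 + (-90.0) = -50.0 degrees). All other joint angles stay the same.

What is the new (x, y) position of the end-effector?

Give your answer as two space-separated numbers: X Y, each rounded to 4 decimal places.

joint[0] = (0.0000, 0.0000)  (base)
link 0: phi[0] = -50 = -50 deg
  cos(-50 deg) = 0.6428, sin(-50 deg) = -0.7660
  joint[1] = (0.0000, 0.0000) + 3.2 * (0.6428, -0.7660) = (0.0000 + 2.0569, 0.0000 + -2.4513) = (2.0569, -2.4513)
link 1: phi[1] = -50 + 115 = 65 deg
  cos(65 deg) = 0.4226, sin(65 deg) = 0.9063
  joint[2] = (2.0569, -2.4513) + 8 * (0.4226, 0.9063) = (2.0569 + 3.3809, -2.4513 + 7.2505) = (5.4379, 4.7991)
link 2: phi[2] = -50 + 115 + 50 = 115 deg
  cos(115 deg) = -0.4226, sin(115 deg) = 0.9063
  joint[3] = (5.4379, 4.7991) + 5 * (-0.4226, 0.9063) = (5.4379 + -2.1131, 4.7991 + 4.5315) = (3.3248, 9.3307)
link 3: phi[3] = -50 + 115 + 50 + 105 = 220 deg
  cos(220 deg) = -0.7660, sin(220 deg) = -0.6428
  joint[4] = (3.3248, 9.3307) + 7.9 * (-0.7660, -0.6428) = (3.3248 + -6.0518, 9.3307 + -5.0780) = (-2.7270, 4.2526)
End effector: (-2.7270, 4.2526)

Answer: -2.7270 4.2526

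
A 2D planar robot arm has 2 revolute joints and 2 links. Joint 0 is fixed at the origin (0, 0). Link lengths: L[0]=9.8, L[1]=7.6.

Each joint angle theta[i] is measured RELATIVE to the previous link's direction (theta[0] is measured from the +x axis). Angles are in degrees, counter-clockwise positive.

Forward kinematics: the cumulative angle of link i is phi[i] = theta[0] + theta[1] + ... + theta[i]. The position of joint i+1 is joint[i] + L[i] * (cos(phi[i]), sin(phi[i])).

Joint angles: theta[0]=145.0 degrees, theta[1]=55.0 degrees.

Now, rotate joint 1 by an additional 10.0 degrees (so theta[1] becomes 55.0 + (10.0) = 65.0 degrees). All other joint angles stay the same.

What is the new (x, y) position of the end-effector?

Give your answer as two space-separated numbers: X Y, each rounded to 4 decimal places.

Answer: -14.6095 1.8210

Derivation:
joint[0] = (0.0000, 0.0000)  (base)
link 0: phi[0] = 145 = 145 deg
  cos(145 deg) = -0.8192, sin(145 deg) = 0.5736
  joint[1] = (0.0000, 0.0000) + 9.8 * (-0.8192, 0.5736) = (0.0000 + -8.0277, 0.0000 + 5.6210) = (-8.0277, 5.6210)
link 1: phi[1] = 145 + 65 = 210 deg
  cos(210 deg) = -0.8660, sin(210 deg) = -0.5000
  joint[2] = (-8.0277, 5.6210) + 7.6 * (-0.8660, -0.5000) = (-8.0277 + -6.5818, 5.6210 + -3.8000) = (-14.6095, 1.8210)
End effector: (-14.6095, 1.8210)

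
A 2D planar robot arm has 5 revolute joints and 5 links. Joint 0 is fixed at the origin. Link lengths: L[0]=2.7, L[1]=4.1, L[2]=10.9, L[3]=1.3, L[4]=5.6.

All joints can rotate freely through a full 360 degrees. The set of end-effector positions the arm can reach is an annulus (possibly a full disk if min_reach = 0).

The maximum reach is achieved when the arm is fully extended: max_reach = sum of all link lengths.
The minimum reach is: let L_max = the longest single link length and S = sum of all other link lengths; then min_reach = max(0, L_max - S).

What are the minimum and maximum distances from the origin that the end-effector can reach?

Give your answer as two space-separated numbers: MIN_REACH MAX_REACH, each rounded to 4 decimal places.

Answer: 0.0000 24.6000

Derivation:
Link lengths: [2.7, 4.1, 10.9, 1.3, 5.6]
max_reach = 2.7 + 4.1 + 10.9 + 1.3 + 5.6 = 24.6
L_max = max([2.7, 4.1, 10.9, 1.3, 5.6]) = 10.9
S (sum of others) = 24.6 - 10.9 = 13.7
min_reach = max(0, 10.9 - 13.7) = max(0, -2.8) = 0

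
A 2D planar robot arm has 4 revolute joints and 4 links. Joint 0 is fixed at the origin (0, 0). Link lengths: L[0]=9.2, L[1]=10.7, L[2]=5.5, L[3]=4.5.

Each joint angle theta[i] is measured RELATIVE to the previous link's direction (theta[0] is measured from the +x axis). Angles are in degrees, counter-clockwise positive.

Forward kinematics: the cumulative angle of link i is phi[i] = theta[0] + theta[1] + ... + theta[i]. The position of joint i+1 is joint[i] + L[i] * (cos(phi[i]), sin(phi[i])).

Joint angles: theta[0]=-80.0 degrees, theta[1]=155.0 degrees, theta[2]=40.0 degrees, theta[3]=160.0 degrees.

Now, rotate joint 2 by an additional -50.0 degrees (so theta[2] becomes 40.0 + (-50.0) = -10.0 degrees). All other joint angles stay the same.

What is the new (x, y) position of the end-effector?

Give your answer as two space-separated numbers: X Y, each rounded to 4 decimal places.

joint[0] = (0.0000, 0.0000)  (base)
link 0: phi[0] = -80 = -80 deg
  cos(-80 deg) = 0.1736, sin(-80 deg) = -0.9848
  joint[1] = (0.0000, 0.0000) + 9.2 * (0.1736, -0.9848) = (0.0000 + 1.5976, 0.0000 + -9.0602) = (1.5976, -9.0602)
link 1: phi[1] = -80 + 155 = 75 deg
  cos(75 deg) = 0.2588, sin(75 deg) = 0.9659
  joint[2] = (1.5976, -9.0602) + 10.7 * (0.2588, 0.9659) = (1.5976 + 2.7694, -9.0602 + 10.3354) = (4.3669, 1.2752)
link 2: phi[2] = -80 + 155 + -10 = 65 deg
  cos(65 deg) = 0.4226, sin(65 deg) = 0.9063
  joint[3] = (4.3669, 1.2752) + 5.5 * (0.4226, 0.9063) = (4.3669 + 2.3244, 1.2752 + 4.9847) = (6.6913, 6.2599)
link 3: phi[3] = -80 + 155 + -10 + 160 = 225 deg
  cos(225 deg) = -0.7071, sin(225 deg) = -0.7071
  joint[4] = (6.6913, 6.2599) + 4.5 * (-0.7071, -0.7071) = (6.6913 + -3.1820, 6.2599 + -3.1820) = (3.5093, 3.0779)
End effector: (3.5093, 3.0779)

Answer: 3.5093 3.0779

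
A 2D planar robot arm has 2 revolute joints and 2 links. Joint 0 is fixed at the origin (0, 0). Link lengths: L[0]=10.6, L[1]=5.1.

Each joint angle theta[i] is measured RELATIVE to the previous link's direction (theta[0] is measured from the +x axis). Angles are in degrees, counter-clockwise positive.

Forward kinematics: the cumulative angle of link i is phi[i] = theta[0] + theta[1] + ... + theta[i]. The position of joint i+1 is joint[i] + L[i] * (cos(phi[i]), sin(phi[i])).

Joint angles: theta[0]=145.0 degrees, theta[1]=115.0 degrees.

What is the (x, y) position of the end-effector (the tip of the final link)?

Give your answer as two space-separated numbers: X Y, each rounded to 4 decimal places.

Answer: -9.5686 1.0574

Derivation:
joint[0] = (0.0000, 0.0000)  (base)
link 0: phi[0] = 145 = 145 deg
  cos(145 deg) = -0.8192, sin(145 deg) = 0.5736
  joint[1] = (0.0000, 0.0000) + 10.6 * (-0.8192, 0.5736) = (0.0000 + -8.6830, 0.0000 + 6.0799) = (-8.6830, 6.0799)
link 1: phi[1] = 145 + 115 = 260 deg
  cos(260 deg) = -0.1736, sin(260 deg) = -0.9848
  joint[2] = (-8.6830, 6.0799) + 5.1 * (-0.1736, -0.9848) = (-8.6830 + -0.8856, 6.0799 + -5.0225) = (-9.5686, 1.0574)
End effector: (-9.5686, 1.0574)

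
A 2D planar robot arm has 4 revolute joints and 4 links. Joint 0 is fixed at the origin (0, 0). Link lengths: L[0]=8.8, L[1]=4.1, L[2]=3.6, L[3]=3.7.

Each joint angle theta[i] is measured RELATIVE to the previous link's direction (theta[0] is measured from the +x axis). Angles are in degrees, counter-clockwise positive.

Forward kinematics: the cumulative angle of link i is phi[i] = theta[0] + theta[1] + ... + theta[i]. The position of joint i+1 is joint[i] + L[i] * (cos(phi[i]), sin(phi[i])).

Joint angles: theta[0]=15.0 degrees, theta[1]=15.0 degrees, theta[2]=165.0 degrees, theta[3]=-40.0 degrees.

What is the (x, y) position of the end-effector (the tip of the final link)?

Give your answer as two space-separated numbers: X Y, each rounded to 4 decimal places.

joint[0] = (0.0000, 0.0000)  (base)
link 0: phi[0] = 15 = 15 deg
  cos(15 deg) = 0.9659, sin(15 deg) = 0.2588
  joint[1] = (0.0000, 0.0000) + 8.8 * (0.9659, 0.2588) = (0.0000 + 8.5001, 0.0000 + 2.2776) = (8.5001, 2.2776)
link 1: phi[1] = 15 + 15 = 30 deg
  cos(30 deg) = 0.8660, sin(30 deg) = 0.5000
  joint[2] = (8.5001, 2.2776) + 4.1 * (0.8660, 0.5000) = (8.5001 + 3.5507, 2.2776 + 2.0500) = (12.0509, 4.3276)
link 2: phi[2] = 15 + 15 + 165 = 195 deg
  cos(195 deg) = -0.9659, sin(195 deg) = -0.2588
  joint[3] = (12.0509, 4.3276) + 3.6 * (-0.9659, -0.2588) = (12.0509 + -3.4773, 4.3276 + -0.9317) = (8.5735, 3.3959)
link 3: phi[3] = 15 + 15 + 165 + -40 = 155 deg
  cos(155 deg) = -0.9063, sin(155 deg) = 0.4226
  joint[4] = (8.5735, 3.3959) + 3.7 * (-0.9063, 0.4226) = (8.5735 + -3.3533, 3.3959 + 1.5637) = (5.2202, 4.9595)
End effector: (5.2202, 4.9595)

Answer: 5.2202 4.9595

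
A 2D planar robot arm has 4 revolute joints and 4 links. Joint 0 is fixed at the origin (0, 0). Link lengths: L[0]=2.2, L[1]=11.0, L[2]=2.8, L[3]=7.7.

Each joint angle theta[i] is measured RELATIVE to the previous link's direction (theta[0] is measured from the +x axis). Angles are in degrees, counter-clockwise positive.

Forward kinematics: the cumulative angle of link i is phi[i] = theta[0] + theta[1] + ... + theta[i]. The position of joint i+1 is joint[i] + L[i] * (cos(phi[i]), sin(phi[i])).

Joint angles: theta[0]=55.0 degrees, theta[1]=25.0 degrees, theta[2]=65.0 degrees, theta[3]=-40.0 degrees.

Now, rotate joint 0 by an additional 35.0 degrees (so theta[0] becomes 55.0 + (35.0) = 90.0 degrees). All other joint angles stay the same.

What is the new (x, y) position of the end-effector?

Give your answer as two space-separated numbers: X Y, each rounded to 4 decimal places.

Answer: -13.3473 17.1189

Derivation:
joint[0] = (0.0000, 0.0000)  (base)
link 0: phi[0] = 90 = 90 deg
  cos(90 deg) = 0.0000, sin(90 deg) = 1.0000
  joint[1] = (0.0000, 0.0000) + 2.2 * (0.0000, 1.0000) = (0.0000 + 0.0000, 0.0000 + 2.2000) = (0.0000, 2.2000)
link 1: phi[1] = 90 + 25 = 115 deg
  cos(115 deg) = -0.4226, sin(115 deg) = 0.9063
  joint[2] = (0.0000, 2.2000) + 11 * (-0.4226, 0.9063) = (0.0000 + -4.6488, 2.2000 + 9.9694) = (-4.6488, 12.1694)
link 2: phi[2] = 90 + 25 + 65 = 180 deg
  cos(180 deg) = -1.0000, sin(180 deg) = 0.0000
  joint[3] = (-4.6488, 12.1694) + 2.8 * (-1.0000, 0.0000) = (-4.6488 + -2.8000, 12.1694 + 0.0000) = (-7.4488, 12.1694)
link 3: phi[3] = 90 + 25 + 65 + -40 = 140 deg
  cos(140 deg) = -0.7660, sin(140 deg) = 0.6428
  joint[4] = (-7.4488, 12.1694) + 7.7 * (-0.7660, 0.6428) = (-7.4488 + -5.8985, 12.1694 + 4.9495) = (-13.3473, 17.1189)
End effector: (-13.3473, 17.1189)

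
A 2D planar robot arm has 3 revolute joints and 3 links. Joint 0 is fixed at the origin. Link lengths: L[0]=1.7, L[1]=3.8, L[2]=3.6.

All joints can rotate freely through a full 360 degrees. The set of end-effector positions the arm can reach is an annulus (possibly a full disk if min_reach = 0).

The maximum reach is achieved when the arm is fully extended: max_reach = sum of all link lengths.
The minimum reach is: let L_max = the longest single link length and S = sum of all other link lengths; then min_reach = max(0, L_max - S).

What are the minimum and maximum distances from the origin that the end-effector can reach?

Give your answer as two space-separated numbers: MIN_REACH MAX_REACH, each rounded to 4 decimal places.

Answer: 0.0000 9.1000

Derivation:
Link lengths: [1.7, 3.8, 3.6]
max_reach = 1.7 + 3.8 + 3.6 = 9.1
L_max = max([1.7, 3.8, 3.6]) = 3.8
S (sum of others) = 9.1 - 3.8 = 5.3
min_reach = max(0, 3.8 - 5.3) = max(0, -1.5) = 0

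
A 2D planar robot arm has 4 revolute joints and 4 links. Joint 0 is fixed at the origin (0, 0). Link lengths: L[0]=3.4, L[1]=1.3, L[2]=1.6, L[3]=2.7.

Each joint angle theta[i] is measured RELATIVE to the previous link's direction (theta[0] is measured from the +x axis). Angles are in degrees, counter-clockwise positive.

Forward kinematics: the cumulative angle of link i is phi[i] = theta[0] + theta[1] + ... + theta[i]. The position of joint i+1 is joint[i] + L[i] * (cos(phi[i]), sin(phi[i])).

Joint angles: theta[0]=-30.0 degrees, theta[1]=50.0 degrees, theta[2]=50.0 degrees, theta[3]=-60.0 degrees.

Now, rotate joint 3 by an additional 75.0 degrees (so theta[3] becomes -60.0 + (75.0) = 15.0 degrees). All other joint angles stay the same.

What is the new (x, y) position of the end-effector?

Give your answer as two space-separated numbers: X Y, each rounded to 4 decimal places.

joint[0] = (0.0000, 0.0000)  (base)
link 0: phi[0] = -30 = -30 deg
  cos(-30 deg) = 0.8660, sin(-30 deg) = -0.5000
  joint[1] = (0.0000, 0.0000) + 3.4 * (0.8660, -0.5000) = (0.0000 + 2.9445, 0.0000 + -1.7000) = (2.9445, -1.7000)
link 1: phi[1] = -30 + 50 = 20 deg
  cos(20 deg) = 0.9397, sin(20 deg) = 0.3420
  joint[2] = (2.9445, -1.7000) + 1.3 * (0.9397, 0.3420) = (2.9445 + 1.2216, -1.7000 + 0.4446) = (4.1661, -1.2554)
link 2: phi[2] = -30 + 50 + 50 = 70 deg
  cos(70 deg) = 0.3420, sin(70 deg) = 0.9397
  joint[3] = (4.1661, -1.2554) + 1.6 * (0.3420, 0.9397) = (4.1661 + 0.5472, -1.2554 + 1.5035) = (4.7133, 0.2481)
link 3: phi[3] = -30 + 50 + 50 + 15 = 85 deg
  cos(85 deg) = 0.0872, sin(85 deg) = 0.9962
  joint[4] = (4.7133, 0.2481) + 2.7 * (0.0872, 0.9962) = (4.7133 + 0.2353, 0.2481 + 2.6897) = (4.9486, 2.9379)
End effector: (4.9486, 2.9379)

Answer: 4.9486 2.9379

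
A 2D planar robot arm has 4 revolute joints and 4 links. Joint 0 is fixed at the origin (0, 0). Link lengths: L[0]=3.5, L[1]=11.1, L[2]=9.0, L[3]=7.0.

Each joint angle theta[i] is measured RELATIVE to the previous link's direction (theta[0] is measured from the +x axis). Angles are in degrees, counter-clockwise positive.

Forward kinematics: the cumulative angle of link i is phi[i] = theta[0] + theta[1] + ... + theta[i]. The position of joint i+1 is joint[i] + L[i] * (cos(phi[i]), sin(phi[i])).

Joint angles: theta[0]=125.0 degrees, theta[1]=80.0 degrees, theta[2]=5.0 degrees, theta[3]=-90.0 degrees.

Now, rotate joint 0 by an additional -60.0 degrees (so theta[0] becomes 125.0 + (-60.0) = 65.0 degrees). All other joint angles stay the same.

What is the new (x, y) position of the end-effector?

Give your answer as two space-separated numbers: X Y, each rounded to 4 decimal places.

Answer: -11.9077 20.1010

Derivation:
joint[0] = (0.0000, 0.0000)  (base)
link 0: phi[0] = 65 = 65 deg
  cos(65 deg) = 0.4226, sin(65 deg) = 0.9063
  joint[1] = (0.0000, 0.0000) + 3.5 * (0.4226, 0.9063) = (0.0000 + 1.4792, 0.0000 + 3.1721) = (1.4792, 3.1721)
link 1: phi[1] = 65 + 80 = 145 deg
  cos(145 deg) = -0.8192, sin(145 deg) = 0.5736
  joint[2] = (1.4792, 3.1721) + 11.1 * (-0.8192, 0.5736) = (1.4792 + -9.0926, 3.1721 + 6.3667) = (-7.6134, 9.5388)
link 2: phi[2] = 65 + 80 + 5 = 150 deg
  cos(150 deg) = -0.8660, sin(150 deg) = 0.5000
  joint[3] = (-7.6134, 9.5388) + 9 * (-0.8660, 0.5000) = (-7.6134 + -7.7942, 9.5388 + 4.5000) = (-15.4077, 14.0388)
link 3: phi[3] = 65 + 80 + 5 + -90 = 60 deg
  cos(60 deg) = 0.5000, sin(60 deg) = 0.8660
  joint[4] = (-15.4077, 14.0388) + 7 * (0.5000, 0.8660) = (-15.4077 + 3.5000, 14.0388 + 6.0622) = (-11.9077, 20.1010)
End effector: (-11.9077, 20.1010)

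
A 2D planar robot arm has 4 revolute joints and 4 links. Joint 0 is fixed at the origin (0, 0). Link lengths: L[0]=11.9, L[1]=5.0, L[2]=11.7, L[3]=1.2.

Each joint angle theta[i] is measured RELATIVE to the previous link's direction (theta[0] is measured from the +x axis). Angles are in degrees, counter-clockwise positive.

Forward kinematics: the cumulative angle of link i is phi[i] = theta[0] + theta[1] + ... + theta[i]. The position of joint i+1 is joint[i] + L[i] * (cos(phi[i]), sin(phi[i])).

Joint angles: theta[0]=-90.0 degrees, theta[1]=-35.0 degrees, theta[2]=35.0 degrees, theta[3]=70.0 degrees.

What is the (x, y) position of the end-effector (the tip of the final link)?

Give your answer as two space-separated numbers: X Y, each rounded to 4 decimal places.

joint[0] = (0.0000, 0.0000)  (base)
link 0: phi[0] = -90 = -90 deg
  cos(-90 deg) = 0.0000, sin(-90 deg) = -1.0000
  joint[1] = (0.0000, 0.0000) + 11.9 * (0.0000, -1.0000) = (0.0000 + 0.0000, 0.0000 + -11.9000) = (0.0000, -11.9000)
link 1: phi[1] = -90 + -35 = -125 deg
  cos(-125 deg) = -0.5736, sin(-125 deg) = -0.8192
  joint[2] = (0.0000, -11.9000) + 5 * (-0.5736, -0.8192) = (0.0000 + -2.8679, -11.9000 + -4.0958) = (-2.8679, -15.9958)
link 2: phi[2] = -90 + -35 + 35 = -90 deg
  cos(-90 deg) = 0.0000, sin(-90 deg) = -1.0000
  joint[3] = (-2.8679, -15.9958) + 11.7 * (0.0000, -1.0000) = (-2.8679 + 0.0000, -15.9958 + -11.7000) = (-2.8679, -27.6958)
link 3: phi[3] = -90 + -35 + 35 + 70 = -20 deg
  cos(-20 deg) = 0.9397, sin(-20 deg) = -0.3420
  joint[4] = (-2.8679, -27.6958) + 1.2 * (0.9397, -0.3420) = (-2.8679 + 1.1276, -27.6958 + -0.4104) = (-1.7403, -28.1062)
End effector: (-1.7403, -28.1062)

Answer: -1.7403 -28.1062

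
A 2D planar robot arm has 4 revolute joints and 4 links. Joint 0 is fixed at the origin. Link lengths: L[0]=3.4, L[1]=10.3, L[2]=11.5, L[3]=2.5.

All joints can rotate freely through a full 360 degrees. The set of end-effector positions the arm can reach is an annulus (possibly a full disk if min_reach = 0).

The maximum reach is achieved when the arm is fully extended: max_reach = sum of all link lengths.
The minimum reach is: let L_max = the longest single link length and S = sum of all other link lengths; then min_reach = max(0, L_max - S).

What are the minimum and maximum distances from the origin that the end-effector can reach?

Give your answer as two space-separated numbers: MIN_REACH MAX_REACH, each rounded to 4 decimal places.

Link lengths: [3.4, 10.3, 11.5, 2.5]
max_reach = 3.4 + 10.3 + 11.5 + 2.5 = 27.7
L_max = max([3.4, 10.3, 11.5, 2.5]) = 11.5
S (sum of others) = 27.7 - 11.5 = 16.2
min_reach = max(0, 11.5 - 16.2) = max(0, -4.7) = 0

Answer: 0.0000 27.7000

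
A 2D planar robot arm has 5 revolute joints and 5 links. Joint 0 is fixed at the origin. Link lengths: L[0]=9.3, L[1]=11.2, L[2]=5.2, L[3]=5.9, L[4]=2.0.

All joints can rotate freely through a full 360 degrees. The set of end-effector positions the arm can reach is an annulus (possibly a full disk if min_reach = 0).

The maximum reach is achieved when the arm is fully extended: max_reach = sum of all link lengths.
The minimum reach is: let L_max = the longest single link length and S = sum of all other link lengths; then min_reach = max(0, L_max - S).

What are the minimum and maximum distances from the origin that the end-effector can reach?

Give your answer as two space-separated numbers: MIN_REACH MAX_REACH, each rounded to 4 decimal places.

Link lengths: [9.3, 11.2, 5.2, 5.9, 2.0]
max_reach = 9.3 + 11.2 + 5.2 + 5.9 + 2 = 33.6
L_max = max([9.3, 11.2, 5.2, 5.9, 2.0]) = 11.2
S (sum of others) = 33.6 - 11.2 = 22.4
min_reach = max(0, 11.2 - 22.4) = max(0, -11.2) = 0

Answer: 0.0000 33.6000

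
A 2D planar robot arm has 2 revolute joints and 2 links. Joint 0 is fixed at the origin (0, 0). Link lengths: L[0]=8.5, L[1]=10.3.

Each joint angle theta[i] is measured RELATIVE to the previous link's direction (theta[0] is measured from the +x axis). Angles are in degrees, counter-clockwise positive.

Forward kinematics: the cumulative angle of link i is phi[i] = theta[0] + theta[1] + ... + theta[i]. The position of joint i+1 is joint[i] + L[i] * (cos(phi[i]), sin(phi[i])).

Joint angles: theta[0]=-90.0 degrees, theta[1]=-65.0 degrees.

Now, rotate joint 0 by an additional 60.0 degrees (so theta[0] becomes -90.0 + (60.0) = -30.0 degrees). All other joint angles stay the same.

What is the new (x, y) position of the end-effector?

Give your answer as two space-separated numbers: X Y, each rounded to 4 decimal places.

joint[0] = (0.0000, 0.0000)  (base)
link 0: phi[0] = -30 = -30 deg
  cos(-30 deg) = 0.8660, sin(-30 deg) = -0.5000
  joint[1] = (0.0000, 0.0000) + 8.5 * (0.8660, -0.5000) = (0.0000 + 7.3612, 0.0000 + -4.2500) = (7.3612, -4.2500)
link 1: phi[1] = -30 + -65 = -95 deg
  cos(-95 deg) = -0.0872, sin(-95 deg) = -0.9962
  joint[2] = (7.3612, -4.2500) + 10.3 * (-0.0872, -0.9962) = (7.3612 + -0.8977, -4.2500 + -10.2608) = (6.4635, -14.5108)
End effector: (6.4635, -14.5108)

Answer: 6.4635 -14.5108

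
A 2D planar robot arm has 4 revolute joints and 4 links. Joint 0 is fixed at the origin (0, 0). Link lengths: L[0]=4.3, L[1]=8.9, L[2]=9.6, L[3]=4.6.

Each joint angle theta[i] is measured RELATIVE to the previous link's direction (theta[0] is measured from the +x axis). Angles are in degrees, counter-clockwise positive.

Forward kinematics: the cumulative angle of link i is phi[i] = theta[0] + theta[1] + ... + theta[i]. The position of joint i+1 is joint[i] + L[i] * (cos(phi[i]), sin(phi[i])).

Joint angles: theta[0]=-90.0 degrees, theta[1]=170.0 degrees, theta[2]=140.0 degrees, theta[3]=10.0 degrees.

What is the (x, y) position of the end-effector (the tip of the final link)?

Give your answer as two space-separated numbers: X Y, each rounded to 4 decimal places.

Answer: -8.7654 -5.2298

Derivation:
joint[0] = (0.0000, 0.0000)  (base)
link 0: phi[0] = -90 = -90 deg
  cos(-90 deg) = 0.0000, sin(-90 deg) = -1.0000
  joint[1] = (0.0000, 0.0000) + 4.3 * (0.0000, -1.0000) = (0.0000 + 0.0000, 0.0000 + -4.3000) = (0.0000, -4.3000)
link 1: phi[1] = -90 + 170 = 80 deg
  cos(80 deg) = 0.1736, sin(80 deg) = 0.9848
  joint[2] = (0.0000, -4.3000) + 8.9 * (0.1736, 0.9848) = (0.0000 + 1.5455, -4.3000 + 8.7648) = (1.5455, 4.4648)
link 2: phi[2] = -90 + 170 + 140 = 220 deg
  cos(220 deg) = -0.7660, sin(220 deg) = -0.6428
  joint[3] = (1.5455, 4.4648) + 9.6 * (-0.7660, -0.6428) = (1.5455 + -7.3540, 4.4648 + -6.1708) = (-5.8086, -1.7060)
link 3: phi[3] = -90 + 170 + 140 + 10 = 230 deg
  cos(230 deg) = -0.6428, sin(230 deg) = -0.7660
  joint[4] = (-5.8086, -1.7060) + 4.6 * (-0.6428, -0.7660) = (-5.8086 + -2.9568, -1.7060 + -3.5238) = (-8.7654, -5.2298)
End effector: (-8.7654, -5.2298)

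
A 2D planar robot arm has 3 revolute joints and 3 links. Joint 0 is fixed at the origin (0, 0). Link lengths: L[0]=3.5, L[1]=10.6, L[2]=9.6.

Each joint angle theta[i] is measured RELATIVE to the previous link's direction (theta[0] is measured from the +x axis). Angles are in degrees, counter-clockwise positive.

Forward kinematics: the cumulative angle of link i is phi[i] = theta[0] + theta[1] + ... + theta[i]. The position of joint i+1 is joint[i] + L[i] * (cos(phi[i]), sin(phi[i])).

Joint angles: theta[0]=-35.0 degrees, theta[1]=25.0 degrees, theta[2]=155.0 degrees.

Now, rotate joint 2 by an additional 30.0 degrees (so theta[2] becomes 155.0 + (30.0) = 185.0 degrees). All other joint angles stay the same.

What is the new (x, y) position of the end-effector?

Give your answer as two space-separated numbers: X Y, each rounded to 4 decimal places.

Answer: 3.7425 -3.0115

Derivation:
joint[0] = (0.0000, 0.0000)  (base)
link 0: phi[0] = -35 = -35 deg
  cos(-35 deg) = 0.8192, sin(-35 deg) = -0.5736
  joint[1] = (0.0000, 0.0000) + 3.5 * (0.8192, -0.5736) = (0.0000 + 2.8670, 0.0000 + -2.0075) = (2.8670, -2.0075)
link 1: phi[1] = -35 + 25 = -10 deg
  cos(-10 deg) = 0.9848, sin(-10 deg) = -0.1736
  joint[2] = (2.8670, -2.0075) + 10.6 * (0.9848, -0.1736) = (2.8670 + 10.4390, -2.0075 + -1.8407) = (13.3060, -3.8482)
link 2: phi[2] = -35 + 25 + 185 = 175 deg
  cos(175 deg) = -0.9962, sin(175 deg) = 0.0872
  joint[3] = (13.3060, -3.8482) + 9.6 * (-0.9962, 0.0872) = (13.3060 + -9.5635, -3.8482 + 0.8367) = (3.7425, -3.0115)
End effector: (3.7425, -3.0115)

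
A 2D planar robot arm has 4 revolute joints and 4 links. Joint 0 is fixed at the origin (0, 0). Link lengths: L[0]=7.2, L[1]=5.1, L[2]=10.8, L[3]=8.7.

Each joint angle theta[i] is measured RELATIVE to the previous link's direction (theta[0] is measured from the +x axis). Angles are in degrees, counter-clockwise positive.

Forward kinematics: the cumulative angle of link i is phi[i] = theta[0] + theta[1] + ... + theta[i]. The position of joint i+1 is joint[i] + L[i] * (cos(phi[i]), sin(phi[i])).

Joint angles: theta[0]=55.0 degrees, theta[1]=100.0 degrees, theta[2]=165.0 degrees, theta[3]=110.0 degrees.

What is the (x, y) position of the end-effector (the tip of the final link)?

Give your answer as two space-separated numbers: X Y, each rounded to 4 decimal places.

joint[0] = (0.0000, 0.0000)  (base)
link 0: phi[0] = 55 = 55 deg
  cos(55 deg) = 0.5736, sin(55 deg) = 0.8192
  joint[1] = (0.0000, 0.0000) + 7.2 * (0.5736, 0.8192) = (0.0000 + 4.1298, 0.0000 + 5.8979) = (4.1298, 5.8979)
link 1: phi[1] = 55 + 100 = 155 deg
  cos(155 deg) = -0.9063, sin(155 deg) = 0.4226
  joint[2] = (4.1298, 5.8979) + 5.1 * (-0.9063, 0.4226) = (4.1298 + -4.6222, 5.8979 + 2.1554) = (-0.4924, 8.0532)
link 2: phi[2] = 55 + 100 + 165 = 320 deg
  cos(320 deg) = 0.7660, sin(320 deg) = -0.6428
  joint[3] = (-0.4924, 8.0532) + 10.8 * (0.7660, -0.6428) = (-0.4924 + 8.2733, 8.0532 + -6.9421) = (7.7809, 1.1111)
link 3: phi[3] = 55 + 100 + 165 + 110 = 430 deg
  cos(430 deg) = 0.3420, sin(430 deg) = 0.9397
  joint[4] = (7.7809, 1.1111) + 8.7 * (0.3420, 0.9397) = (7.7809 + 2.9756, 1.1111 + 8.1753) = (10.7564, 9.2865)
End effector: (10.7564, 9.2865)

Answer: 10.7564 9.2865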